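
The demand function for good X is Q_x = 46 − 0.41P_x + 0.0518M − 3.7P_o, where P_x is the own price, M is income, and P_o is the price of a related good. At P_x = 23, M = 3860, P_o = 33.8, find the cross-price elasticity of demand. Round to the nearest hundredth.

-1.12

At the given point, Q_x = 46 − 0.41(23) + 0.0518(3860) − 3.7(33.8) = 46 − 9.43 + 199.948 − 125.06 = 111.458.
∂Q_x/∂P_o = −3.7, so E_xy = -3.7·(33.8/111.458) ≈ -1.12.
E_xy < 0: the goods are complements.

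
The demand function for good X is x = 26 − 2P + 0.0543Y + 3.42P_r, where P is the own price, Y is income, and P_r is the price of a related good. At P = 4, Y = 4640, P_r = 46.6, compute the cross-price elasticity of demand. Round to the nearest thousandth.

Evaluating quantity at (P, Y, P_r) gives x = 26 − 2(4) + 0.0543(4640) + 3.42(46.6) = 26 − 8 + 251.952 + 159.372 = 429.324.
∂x/∂P_r = +3.42, so E_xy = 3.42·(46.6/429.324) ≈ 0.371.
E_xy > 0: the goods are substitutes.

0.371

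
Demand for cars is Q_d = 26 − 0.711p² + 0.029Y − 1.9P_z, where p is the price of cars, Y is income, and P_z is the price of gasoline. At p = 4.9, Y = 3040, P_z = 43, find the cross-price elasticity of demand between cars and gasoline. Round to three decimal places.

Q_d = 26 − 0.711(4.9)² + 0.029(3040) − 1.9(43) = 26 − 17.0711 + 88.16 − 81.7 = 15.3889.
∂Q_d/∂P_z = −1.9, so E_xy = -1.9·(43/15.3889) ≈ -5.309.
E_xy < 0: the goods are complements.

-5.309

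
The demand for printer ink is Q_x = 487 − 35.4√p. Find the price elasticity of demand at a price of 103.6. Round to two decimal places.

At p = 103.6, Q_x = 126.6843.
dQ_x/dp = −35.4/(2√p) = −35.4/(2·10.1784).
Point elasticity E = (dQ_x/dp)·(p/Q_x) = -1.739 × 103.6/126.6843 ≈ -1.42.
|E| > 1, so demand is elastic at this price.

-1.42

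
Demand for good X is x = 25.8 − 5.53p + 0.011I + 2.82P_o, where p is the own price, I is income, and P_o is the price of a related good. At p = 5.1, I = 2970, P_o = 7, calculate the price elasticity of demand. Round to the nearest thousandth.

-0.564

Substituting, x = 25.8 − 5.53(5.1) + 0.011(2970) + 2.82(7) = 25.8 − 28.203 + 32.67 + 19.74 = 50.007.
∂x/∂p = −5.53, so E_p = (−5.53)·(5.1/50.007) ≈ -0.564.
|E_p| < 1: demand is inelastic.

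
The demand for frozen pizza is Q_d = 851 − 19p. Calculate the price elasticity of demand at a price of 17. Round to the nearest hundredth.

-0.61

At p = 17, Q_d = 528.
dQ_d/dp = −19.
Point elasticity E = (dQ_d/dp)·(p/Q_d) = -19 × 17/528 ≈ -0.61.
|E| < 1, so demand is inelastic at this price.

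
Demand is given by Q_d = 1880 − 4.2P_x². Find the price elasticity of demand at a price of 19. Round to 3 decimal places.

At P_x = 19, Q_d = 363.8.
dQ_d/dP_x = −2·4.2·P_x = −159.6.
Point elasticity E = (dQ_d/dP_x)·(P_x/Q_d) = -159.6 × 19/363.8 ≈ -8.335.
|E| > 1, so demand is elastic at this price.

-8.335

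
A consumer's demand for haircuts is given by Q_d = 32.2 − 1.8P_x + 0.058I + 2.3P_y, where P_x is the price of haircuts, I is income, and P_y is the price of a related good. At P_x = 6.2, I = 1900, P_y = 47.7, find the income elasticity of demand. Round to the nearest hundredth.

0.46

At the given point, Q_d = 32.2 − 1.8(6.2) + 0.058(1900) + 2.3(47.7) = 32.2 − 11.16 + 110.2 + 109.71 = 240.95.
∂Q_d/∂I = +0.058, so E_I = 0.058·(1900/240.95) ≈ 0.46.
E_I ∈ (0,1): normal good (necessity).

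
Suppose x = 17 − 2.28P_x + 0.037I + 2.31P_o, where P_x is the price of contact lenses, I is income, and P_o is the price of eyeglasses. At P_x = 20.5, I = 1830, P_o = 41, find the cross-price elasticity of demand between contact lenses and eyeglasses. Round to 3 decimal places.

0.714

First evaluate x: 17 − 2.28(20.5) + 0.037(1830) + 2.31(41) = 17 − 46.74 + 67.71 + 94.71 = 132.68.
∂x/∂P_o = +2.31, so E_xy = 2.31·(41/132.68) ≈ 0.714.
E_xy > 0: the goods are substitutes.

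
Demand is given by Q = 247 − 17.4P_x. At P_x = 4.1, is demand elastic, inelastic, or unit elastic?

At P_x = 4.1, Q = 175.66.
dQ/dP_x = −17.4.
Point elasticity E = (dQ/dP_x)·(P_x/Q) = -17.4 × 4.1/175.66 ≈ -0.406.
|E| ≈ 0.406 < 1, so demand is inelastic.

inelastic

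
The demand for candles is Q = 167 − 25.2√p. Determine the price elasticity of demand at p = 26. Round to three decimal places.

At p = 26, Q = 38.5047.
dQ/dp = −25.2/(2√p) = −25.2/(2·5.099).
Point elasticity E = (dQ/dp)·(p/Q) = -2.4711 × 26/38.5047 ≈ -1.669.
|E| > 1, so demand is elastic at this price.

-1.669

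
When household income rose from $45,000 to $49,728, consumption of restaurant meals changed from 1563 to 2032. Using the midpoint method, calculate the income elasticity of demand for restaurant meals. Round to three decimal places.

%ΔQ = (2032 − 1563)/[(1563+2032)/2] = 469/1797.5 ≈ 0.2609.
%ΔM = (49,728 − 45,000)/[(45,000+49,728)/2] = 4728/47364 ≈ 0.0998.
E_I = %ΔQ/%ΔM ≈ 2.614.
E_I > 1: normal good (luxury).

2.614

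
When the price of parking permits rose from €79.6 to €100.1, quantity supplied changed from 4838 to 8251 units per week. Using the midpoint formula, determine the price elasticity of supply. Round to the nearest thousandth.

2.286

%ΔQ = (8251 − 4838)/[(4838 + 8251)/2] = 3413/6544.5 ≈ 0.5215.
%ΔP = (100.1 − 79.6)/[(79.6 + 100.1)/2] = 20.5/89.85 ≈ 0.2282.
Arc elasticity E = %ΔQ/%ΔP ≈ 0.5215/0.2282 ≈ 2.286.
|E| > 1: supply is elastic over this range.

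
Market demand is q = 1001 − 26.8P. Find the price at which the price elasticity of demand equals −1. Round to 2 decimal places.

For linear demand q = a − bP, E = −bP/(a − bP). |E| = 1 ⇒ bP = a − bP ⇒ P = a/(2b).
P = 1001/(2·26.8) ≈ 18.68.

18.68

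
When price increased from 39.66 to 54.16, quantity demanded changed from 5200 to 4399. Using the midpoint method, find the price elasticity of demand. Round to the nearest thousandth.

-0.540

%ΔQ = (4399 − 5200)/[(5200 + 4399)/2] = -801/4799.5 ≈ -0.1669.
%Δp = (54.16 − 39.66)/[(39.66 + 54.16)/2] = 14.5/46.91 ≈ 0.3091.
Arc elasticity E = %ΔQ/%Δp ≈ -0.1669/0.3091 ≈ -0.540.
|E| < 1: demand is inelastic over this range.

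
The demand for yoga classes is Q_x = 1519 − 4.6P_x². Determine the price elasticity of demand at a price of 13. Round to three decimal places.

-2.097

At P_x = 13, Q_x = 741.6.
dQ_x/dP_x = −2·4.6·P_x = −119.6.
Point elasticity E = (dQ_x/dP_x)·(P_x/Q_x) = -119.6 × 13/741.6 ≈ -2.097.
|E| > 1, so demand is elastic at this price.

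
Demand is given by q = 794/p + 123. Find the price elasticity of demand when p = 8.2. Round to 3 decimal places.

-0.440

At p = 8.2, q = 219.8293.
dq/dp = −794/p² = −11.8084.
Point elasticity E = (dq/dp)·(p/q) = -11.8084 × 8.2/219.8293 ≈ -0.440.
|E| < 1, so demand is inelastic at this price.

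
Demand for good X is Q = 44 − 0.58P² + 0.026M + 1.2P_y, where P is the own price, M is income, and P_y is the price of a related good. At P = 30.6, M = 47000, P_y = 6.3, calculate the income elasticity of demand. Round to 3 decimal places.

1.673

Evaluating quantity at (P, M, P_y) gives Q = 44 − 0.58(30.6)² + 0.026(47000) + 1.2(6.3) = 44 − 543.0888 + 1222 + 7.56 = 730.4712.
∂Q/∂M = +0.026, so E_I = 0.026·(47000/730.4712) ≈ 1.673.
E_I > 1: normal good (luxury).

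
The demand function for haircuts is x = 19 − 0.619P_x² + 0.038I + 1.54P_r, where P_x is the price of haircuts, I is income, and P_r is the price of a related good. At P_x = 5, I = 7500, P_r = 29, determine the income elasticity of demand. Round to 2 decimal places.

0.86

Evaluating quantity at (P_x, I, P_r) gives x = 19 − 0.619(5)² + 0.038(7500) + 1.54(29) = 19 − 15.475 + 285 + 44.66 = 333.185.
∂x/∂I = +0.038, so E_I = 0.038·(7500/333.185) ≈ 0.86.
E_I ∈ (0,1): normal good (necessity).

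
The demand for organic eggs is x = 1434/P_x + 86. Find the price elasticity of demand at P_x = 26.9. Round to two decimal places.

At P_x = 26.9, x = 139.3086.
dx/dP_x = −1434/P_x² = −1.9817.
Point elasticity E = (dx/dP_x)·(P_x/x) = -1.9817 × 26.9/139.3086 ≈ -0.38.
|E| < 1, so demand is inelastic at this price.

-0.38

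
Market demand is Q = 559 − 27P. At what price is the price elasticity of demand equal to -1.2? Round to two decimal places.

Set −bP/(a − bP) = −1.2 ⇒ bP = 1.2(a − bP) ⇒ bP(1+1.2) = 1.2·a.
P = 1.2·559/(27·2.2) ≈ 11.29.

11.29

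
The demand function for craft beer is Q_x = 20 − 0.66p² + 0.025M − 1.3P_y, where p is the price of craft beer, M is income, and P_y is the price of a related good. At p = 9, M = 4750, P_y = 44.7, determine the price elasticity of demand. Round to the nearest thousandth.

-3.934

Substituting, Q_x = 20 − 0.66(9)² + 0.025(4750) − 1.3(44.7) = 20 − 53.46 + 118.75 − 58.11 = 27.18.
∂Q_x/∂p = −2·0.66·p = -11.88, so E_p = -11.88·(9/27.18) ≈ -3.934.
|E_p| > 1: demand is elastic.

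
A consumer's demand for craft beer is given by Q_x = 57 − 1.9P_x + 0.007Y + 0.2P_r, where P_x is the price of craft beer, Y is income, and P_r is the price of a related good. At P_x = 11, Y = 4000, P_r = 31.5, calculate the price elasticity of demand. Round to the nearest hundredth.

Substituting, Q_x = 57 − 1.9(11) + 0.007(4000) + 0.2(31.5) = 57 − 20.9 + 28 + 6.3 = 70.4.
∂Q_x/∂P_x = −1.9, so E_p = (−1.9)·(11/70.4) ≈ -0.30.
|E_p| < 1: demand is inelastic.

-0.30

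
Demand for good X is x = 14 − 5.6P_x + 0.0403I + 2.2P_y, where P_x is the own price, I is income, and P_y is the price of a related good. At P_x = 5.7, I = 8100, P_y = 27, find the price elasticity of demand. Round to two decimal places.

-0.09

At the given point, x = 14 − 5.6(5.7) + 0.0403(8100) + 2.2(27) = 14 − 31.92 + 326.43 + 59.4 = 367.91.
∂x/∂P_x = −5.6, so E_p = (−5.6)·(5.7/367.91) ≈ -0.09.
|E_p| < 1: demand is inelastic.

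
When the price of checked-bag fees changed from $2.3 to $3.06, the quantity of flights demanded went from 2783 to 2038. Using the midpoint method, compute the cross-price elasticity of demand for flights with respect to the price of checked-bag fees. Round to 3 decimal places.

%ΔQ_x = (2038 − 2783)/[(2783+2038)/2] = -745/2410.5 ≈ -0.3091.
%ΔP_y = (3.06 − 2.3)/[(2.3+3.06)/2] ≈ 0.2836.
E_xy = -0.3091/0.2836 ≈ -1.090.
E_xy < 0, so flights and checked-bag fees are complements.

-1.090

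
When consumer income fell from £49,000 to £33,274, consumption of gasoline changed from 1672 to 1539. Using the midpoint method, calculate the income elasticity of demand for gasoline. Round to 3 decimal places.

%ΔQ = (1539 − 1672)/[(1672+1539)/2] = -133/1605.5 ≈ -0.0828.
%ΔI = (33,274 − 49,000)/[(49,000+33,274)/2] = -15726/41137 ≈ -0.3823.
E_I = %ΔQ/%ΔI ≈ 0.217.
E_I ∈ (0,1): normal good (necessity).

0.217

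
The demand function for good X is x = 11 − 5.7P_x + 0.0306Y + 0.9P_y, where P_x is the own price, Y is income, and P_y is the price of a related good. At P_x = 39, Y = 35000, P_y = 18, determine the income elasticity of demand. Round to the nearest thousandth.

At the given point, x = 11 − 5.7(39) + 0.0306(35000) + 0.9(18) = 11 − 222.3 + 1071 + 16.2 = 875.9.
∂x/∂Y = +0.0306, so E_I = 0.0306·(35000/875.9) ≈ 1.223.
E_I > 1: normal good (luxury).

1.223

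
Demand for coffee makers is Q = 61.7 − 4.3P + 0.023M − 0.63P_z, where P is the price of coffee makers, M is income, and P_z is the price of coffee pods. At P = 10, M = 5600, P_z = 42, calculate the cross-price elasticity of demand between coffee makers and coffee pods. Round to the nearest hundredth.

Q = 61.7 − 4.3(10) + 0.023(5600) − 0.63(42) = 61.7 − 43 + 128.8 − 26.46 = 121.04.
∂Q/∂P_z = −0.63, so E_xy = -0.63·(42/121.04) ≈ -0.22.
E_xy < 0: the goods are complements.

-0.22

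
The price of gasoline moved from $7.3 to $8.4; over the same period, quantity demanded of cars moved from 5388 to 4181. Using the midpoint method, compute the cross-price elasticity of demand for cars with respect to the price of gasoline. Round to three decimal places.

-1.800

%ΔQ_x = (4181 − 5388)/[(5388+4181)/2] = -1207/4784.5 ≈ -0.2523.
%ΔP_y = (8.4 − 7.3)/[(7.3+8.4)/2] ≈ 0.1401.
E_xy = -0.2523/0.1401 ≈ -1.800.
E_xy < 0, so cars and gasoline are complements.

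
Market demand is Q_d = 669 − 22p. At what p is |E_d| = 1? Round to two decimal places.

For linear demand Q_d = a − bp, E = −bp/(a − bp). |E| = 1 ⇒ bp = a − bp ⇒ p = a/(2b).
p = 669/(2·22) ≈ 15.20.

15.20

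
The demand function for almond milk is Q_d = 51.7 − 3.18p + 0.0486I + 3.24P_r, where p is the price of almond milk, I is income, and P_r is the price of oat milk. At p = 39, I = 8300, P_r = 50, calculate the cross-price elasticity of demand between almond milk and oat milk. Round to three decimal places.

First evaluate Q_d: 51.7 − 3.18(39) + 0.0486(8300) + 3.24(50) = 51.7 − 124.02 + 403.38 + 162 = 493.06.
∂Q_d/∂P_r = +3.24, so E_xy = 3.24·(50/493.06) ≈ 0.329.
E_xy > 0: the goods are substitutes.

0.329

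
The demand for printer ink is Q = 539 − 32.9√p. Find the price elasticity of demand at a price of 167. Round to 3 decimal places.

-1.867

At p = 167, Q = 113.8383.
dQ/dp = −32.9/(2√p) = −32.9/(2·12.9228).
Point elasticity E = (dQ/dp)·(p/Q) = -1.2729 × 167/113.8383 ≈ -1.867.
|E| > 1, so demand is elastic at this price.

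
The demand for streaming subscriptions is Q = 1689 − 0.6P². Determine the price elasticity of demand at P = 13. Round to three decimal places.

-0.128

At P = 13, Q = 1587.6.
dQ/dP = −2·0.6·P = −15.6.
Point elasticity E = (dQ/dP)·(P/Q) = -15.6 × 13/1587.6 ≈ -0.128.
|E| < 1, so demand is inelastic at this price.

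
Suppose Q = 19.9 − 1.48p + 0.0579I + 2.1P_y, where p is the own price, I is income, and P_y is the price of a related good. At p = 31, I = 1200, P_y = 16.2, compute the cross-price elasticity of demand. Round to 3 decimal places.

0.439

Q = 19.9 − 1.48(31) + 0.0579(1200) + 2.1(16.2) = 19.9 − 45.88 + 69.48 + 34.02 = 77.52.
∂Q/∂P_y = +2.1, so E_xy = 2.1·(16.2/77.52) ≈ 0.439.
E_xy > 0: the goods are substitutes.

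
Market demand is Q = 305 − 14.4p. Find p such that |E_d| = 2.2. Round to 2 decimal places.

Set −bp/(a − bp) = −2.2 ⇒ bp = 2.2(a − bp) ⇒ bp(1+2.2) = 2.2·a.
p = 2.2·305/(14.4·3.2) ≈ 14.56.

14.56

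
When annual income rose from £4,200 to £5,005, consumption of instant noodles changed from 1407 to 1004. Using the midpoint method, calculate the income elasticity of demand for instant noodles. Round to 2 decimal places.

-1.91

%ΔQ = (1004 − 1407)/[(1407+1004)/2] = -403/1205.5 ≈ -0.3343.
%ΔI = (5,005 − 4,200)/[(4,200+5,005)/2] = 805/4602.5 ≈ 0.1749.
E_I = %ΔQ/%ΔI ≈ -1.91.
E_I < 0: inferior good.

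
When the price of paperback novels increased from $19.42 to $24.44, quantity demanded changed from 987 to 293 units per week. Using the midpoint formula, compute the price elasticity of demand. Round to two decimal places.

-4.74

%Δq = (293 − 987)/[(987 + 293)/2] = -694/640 ≈ -1.0844.
%ΔP = (24.44 − 19.42)/[(19.42 + 24.44)/2] = 5.02/21.93 ≈ 0.2289.
Arc elasticity E = %Δq/%ΔP ≈ -1.0844/0.2289 ≈ -4.74.
|E| > 1: demand is elastic over this range.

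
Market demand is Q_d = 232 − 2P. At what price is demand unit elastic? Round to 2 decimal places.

For linear demand Q_d = a − bP, E = −bP/(a − bP). |E| = 1 ⇒ bP = a − bP ⇒ P = a/(2b).
P = 232/(2·2) = 58.00.

58.00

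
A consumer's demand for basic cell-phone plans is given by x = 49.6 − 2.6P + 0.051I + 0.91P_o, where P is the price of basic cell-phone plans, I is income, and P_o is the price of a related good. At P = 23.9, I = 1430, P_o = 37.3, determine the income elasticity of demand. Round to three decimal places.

First evaluate x: 49.6 − 2.6(23.9) + 0.051(1430) + 0.91(37.3) = 49.6 − 62.14 + 72.93 + 33.943 = 94.333.
∂x/∂I = +0.051, so E_I = 0.051·(1430/94.333) ≈ 0.773.
E_I ∈ (0,1): normal good (necessity).

0.773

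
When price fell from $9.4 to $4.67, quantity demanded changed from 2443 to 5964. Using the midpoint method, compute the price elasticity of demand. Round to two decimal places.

%Δq = (5964 − 2443)/[(2443 + 5964)/2] = 3521/4203.5 ≈ 0.8376.
%Δp = (4.67 − 9.4)/[(9.4 + 4.67)/2] = -4.73/7.035 ≈ -0.6724.
Arc elasticity E = %Δq/%Δp ≈ 0.8376/-0.6724 ≈ -1.25.
|E| > 1: demand is elastic over this range.

-1.25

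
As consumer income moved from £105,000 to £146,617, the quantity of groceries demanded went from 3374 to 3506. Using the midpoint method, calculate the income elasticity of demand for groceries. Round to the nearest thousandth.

%ΔQ = (3506 − 3374)/[(3374+3506)/2] = 132/3440 ≈ 0.0384.
%ΔM = (146,617 − 105,000)/[(105,000+146,617)/2] = 41617/125808.5 ≈ 0.3308.
E_I = %ΔQ/%ΔM ≈ 0.116.
E_I ∈ (0,1): normal good (necessity).

0.116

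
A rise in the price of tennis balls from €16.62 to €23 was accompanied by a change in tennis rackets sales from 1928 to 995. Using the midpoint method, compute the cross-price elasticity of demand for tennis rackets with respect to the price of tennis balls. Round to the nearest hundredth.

-1.98

%ΔQ_x = (995 − 1928)/[(1928+995)/2] = -933/1461.5 ≈ -0.6384.
%ΔP_y = (23 − 16.62)/[(16.62+23)/2] ≈ 0.3221.
E_xy = -0.6384/0.3221 ≈ -1.98.
E_xy < 0, so tennis rackets and tennis balls are complements.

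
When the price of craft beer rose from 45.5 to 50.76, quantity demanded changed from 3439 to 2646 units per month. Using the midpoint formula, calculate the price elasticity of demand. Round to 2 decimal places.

-2.38

%ΔQ = (2646 − 3439)/[(3439 + 2646)/2] = -793/3042.5 ≈ -0.2606.
%Δp = (50.76 − 45.5)/[(45.5 + 50.76)/2] = 5.26/48.13 ≈ 0.1093.
Arc elasticity E = %ΔQ/%Δp ≈ -0.2606/0.1093 ≈ -2.38.
|E| > 1: demand is elastic over this range.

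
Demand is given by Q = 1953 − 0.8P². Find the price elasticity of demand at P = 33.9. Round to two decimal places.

-1.78

At P = 33.9, Q = 1033.632.
dQ/dP = −2·0.8·P = −54.24.
Point elasticity E = (dQ/dP)·(P/Q) = -54.24 × 33.9/1033.632 ≈ -1.78.
|E| > 1, so demand is elastic at this price.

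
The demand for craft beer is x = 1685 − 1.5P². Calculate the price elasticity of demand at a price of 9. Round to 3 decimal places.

At P = 9, x = 1563.5.
dx/dP = −2·1.5·P = −27.
Point elasticity E = (dx/dP)·(P/x) = -27 × 9/1563.5 ≈ -0.155.
|E| < 1, so demand is inelastic at this price.

-0.155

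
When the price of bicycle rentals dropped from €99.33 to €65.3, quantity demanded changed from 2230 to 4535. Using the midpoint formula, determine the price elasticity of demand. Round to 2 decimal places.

%Δq = (4535 − 2230)/[(2230 + 4535)/2] = 2305/3382.5 ≈ 0.6814.
%ΔP = (65.3 − 99.33)/[(99.33 + 65.3)/2] = -34.03/82.315 ≈ -0.4134.
Arc elasticity E = %Δq/%ΔP ≈ 0.6814/-0.4134 ≈ -1.65.
|E| > 1: demand is elastic over this range.

-1.65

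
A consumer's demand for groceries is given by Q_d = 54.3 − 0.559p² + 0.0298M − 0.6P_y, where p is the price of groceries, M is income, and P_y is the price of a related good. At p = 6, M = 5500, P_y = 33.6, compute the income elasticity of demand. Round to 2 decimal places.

0.92

Substituting, Q_d = 54.3 − 0.559(6)² + 0.0298(5500) − 0.6(33.6) = 54.3 − 20.124 + 163.9 − 20.16 = 177.916.
∂Q_d/∂M = +0.0298, so E_I = 0.0298·(5500/177.916) ≈ 0.92.
E_I ∈ (0,1): normal good (necessity).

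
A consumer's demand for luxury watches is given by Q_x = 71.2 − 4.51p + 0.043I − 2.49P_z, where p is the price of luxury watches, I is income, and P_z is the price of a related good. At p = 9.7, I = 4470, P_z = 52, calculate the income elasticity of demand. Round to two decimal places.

2.13

Evaluating quantity at (p, I, P_z) gives Q_x = 71.2 − 4.51(9.7) + 0.043(4470) − 2.49(52) = 71.2 − 43.747 + 192.21 − 129.48 = 90.183.
∂Q_x/∂I = +0.043, so E_I = 0.043·(4470/90.183) ≈ 2.13.
E_I > 1: normal good (luxury).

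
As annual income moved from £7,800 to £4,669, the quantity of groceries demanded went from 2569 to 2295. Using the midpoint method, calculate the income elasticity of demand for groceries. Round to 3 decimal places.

0.224

%ΔQ = (2295 − 2569)/[(2569+2295)/2] = -274/2432 ≈ -0.1127.
%ΔM = (4,669 − 7,800)/[(7,800+4,669)/2] = -3131/6234.5 ≈ -0.5022.
E_I = %ΔQ/%ΔM ≈ 0.224.
E_I ∈ (0,1): normal good (necessity).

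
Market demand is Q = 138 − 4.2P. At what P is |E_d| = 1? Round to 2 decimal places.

For linear demand Q = a − bP, E = −bP/(a − bP). |E| = 1 ⇒ bP = a − bP ⇒ P = a/(2b).
P = 138/(2·4.2) ≈ 16.43.

16.43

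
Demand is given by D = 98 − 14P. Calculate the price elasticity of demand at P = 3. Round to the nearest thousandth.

-0.750

At P = 3, D = 56.
dD/dP = −14.
Point elasticity E = (dD/dP)·(P/D) = -14 × 3/56 ≈ -0.750.
|E| < 1, so demand is inelastic at this price.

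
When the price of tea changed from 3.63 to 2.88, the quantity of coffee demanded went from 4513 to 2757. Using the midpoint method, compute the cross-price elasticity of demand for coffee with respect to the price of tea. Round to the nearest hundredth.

2.10

%ΔQ_x = (2757 − 4513)/[(4513+2757)/2] = -1756/3635 ≈ -0.4831.
%ΔP_y = (2.88 − 3.63)/[(3.63+2.88)/2] ≈ -0.2304.
E_xy = -0.4831/-0.2304 ≈ 2.10.
E_xy > 0, so coffee and tea are substitutes.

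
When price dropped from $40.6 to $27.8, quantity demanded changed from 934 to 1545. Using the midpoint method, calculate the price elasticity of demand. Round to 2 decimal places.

-1.32

%Δq = (1545 − 934)/[(934 + 1545)/2] = 611/1239.5 ≈ 0.4929.
%ΔP = (27.8 − 40.6)/[(40.6 + 27.8)/2] = -12.8/34.2 ≈ -0.3743.
Arc elasticity E = %Δq/%ΔP ≈ 0.4929/-0.3743 ≈ -1.32.
|E| > 1: demand is elastic over this range.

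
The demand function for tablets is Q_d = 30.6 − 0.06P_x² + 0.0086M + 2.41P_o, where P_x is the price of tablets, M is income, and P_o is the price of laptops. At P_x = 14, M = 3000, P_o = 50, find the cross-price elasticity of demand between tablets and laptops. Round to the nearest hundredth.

0.73

Substituting, Q_d = 30.6 − 0.06(14)² + 0.0086(3000) + 2.41(50) = 30.6 − 11.76 + 25.8 + 120.5 = 165.14.
∂Q_d/∂P_o = +2.41, so E_xy = 2.41·(50/165.14) ≈ 0.73.
E_xy > 0: the goods are substitutes.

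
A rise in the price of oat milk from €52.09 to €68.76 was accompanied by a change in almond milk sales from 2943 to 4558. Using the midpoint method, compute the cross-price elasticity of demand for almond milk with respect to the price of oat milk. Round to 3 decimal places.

1.561

%ΔQ_x = (4558 − 2943)/[(2943+4558)/2] = 1615/3750.5 ≈ 0.4306.
%ΔP_y = (68.76 − 52.09)/[(52.09+68.76)/2] ≈ 0.2759.
E_xy = 0.4306/0.2759 ≈ 1.561.
E_xy > 0, so almond milk and oat milk are substitutes.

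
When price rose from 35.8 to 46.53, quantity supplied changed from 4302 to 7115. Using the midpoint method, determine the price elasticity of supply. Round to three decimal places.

1.890

%Δq = (7115 − 4302)/[(4302 + 7115)/2] = 2813/5708.5 ≈ 0.4928.
%ΔP = (46.53 − 35.8)/[(35.8 + 46.53)/2] = 10.73/41.165 ≈ 0.2607.
Arc elasticity E = %Δq/%ΔP ≈ 0.4928/0.2607 ≈ 1.890.
|E| > 1: supply is elastic over this range.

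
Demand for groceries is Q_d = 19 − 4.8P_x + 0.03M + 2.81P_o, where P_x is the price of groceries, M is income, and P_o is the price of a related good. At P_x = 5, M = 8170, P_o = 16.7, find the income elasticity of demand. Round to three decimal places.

Substituting, Q_d = 19 − 4.8(5) + 0.03(8170) + 2.81(16.7) = 19 − 24 + 245.1 + 46.927 = 287.027.
∂Q_d/∂M = +0.03, so E_I = 0.03·(8170/287.027) ≈ 0.854.
E_I ∈ (0,1): normal good (necessity).

0.854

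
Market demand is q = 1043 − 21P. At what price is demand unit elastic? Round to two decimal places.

24.83

For linear demand q = a − bP, E = −bP/(a − bP). |E| = 1 ⇒ bP = a − bP ⇒ P = a/(2b).
P = 1043/(2·21) ≈ 24.83.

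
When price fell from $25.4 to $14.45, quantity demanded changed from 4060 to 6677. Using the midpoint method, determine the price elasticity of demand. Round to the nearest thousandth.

-0.887

%Δq = (6677 − 4060)/[(4060 + 6677)/2] = 2617/5368.5 ≈ 0.4875.
%Δp = (14.45 − 25.4)/[(25.4 + 14.45)/2] = -10.95/19.925 ≈ -0.5496.
Arc elasticity E = %Δq/%Δp ≈ 0.4875/-0.5496 ≈ -0.887.
|E| < 1: demand is inelastic over this range.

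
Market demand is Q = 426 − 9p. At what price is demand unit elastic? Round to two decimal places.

23.67

For linear demand Q = a − bp, E = −bp/(a − bp). |E| = 1 ⇒ bp = a − bp ⇒ p = a/(2b).
p = 426/(2·9) ≈ 23.67.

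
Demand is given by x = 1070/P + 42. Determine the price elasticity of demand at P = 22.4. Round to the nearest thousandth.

-0.532

At P = 22.4, x = 89.7679.
dx/dP = −1070/P² = −2.1325.
Point elasticity E = (dx/dP)·(P/x) = -2.1325 × 22.4/89.7679 ≈ -0.532.
|E| < 1, so demand is inelastic at this price.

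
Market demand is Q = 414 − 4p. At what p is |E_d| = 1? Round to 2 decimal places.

51.75

For linear demand Q = a − bp, E = −bp/(a − bp). |E| = 1 ⇒ bp = a − bp ⇒ p = a/(2b).
p = 414/(2·4) = 51.75.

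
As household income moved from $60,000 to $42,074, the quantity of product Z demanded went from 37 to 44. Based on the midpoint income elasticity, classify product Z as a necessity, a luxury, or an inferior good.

inferior

%ΔQ = (44 − 37)/[(37+44)/2] = 7/40.5 ≈ 0.1728.
%ΔI = (42,074 − 60,000)/[(60,000+42,074)/2] = -17926/51037 ≈ -0.3512.
E_I = %ΔQ/%ΔI ≈ -0.492.
E_I < 0: inferior good.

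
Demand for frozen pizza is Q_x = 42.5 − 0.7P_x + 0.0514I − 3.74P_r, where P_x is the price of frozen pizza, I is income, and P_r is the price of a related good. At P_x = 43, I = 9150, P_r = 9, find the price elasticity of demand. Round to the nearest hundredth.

-0.07

Substituting, Q_x = 42.5 − 0.7(43) + 0.0514(9150) − 3.74(9) = 42.5 − 30.1 + 470.31 − 33.66 = 449.05.
∂Q_x/∂P_x = −0.7, so E_p = (−0.7)·(43/449.05) ≈ -0.07.
|E_p| < 1: demand is inelastic.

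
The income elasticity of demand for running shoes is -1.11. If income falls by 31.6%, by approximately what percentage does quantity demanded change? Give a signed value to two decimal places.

%ΔQ ≈ E × %ΔI = (-1.11) × (-31.6%) ≈ 35.08%.

35.08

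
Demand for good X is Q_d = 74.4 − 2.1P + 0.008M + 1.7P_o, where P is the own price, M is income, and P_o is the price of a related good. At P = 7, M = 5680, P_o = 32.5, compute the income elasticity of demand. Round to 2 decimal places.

0.28

First evaluate Q_d: 74.4 − 2.1(7) + 0.008(5680) + 1.7(32.5) = 74.4 − 14.7 + 45.44 + 55.25 = 160.39.
∂Q_d/∂M = +0.008, so E_I = 0.008·(5680/160.39) ≈ 0.28.
E_I ∈ (0,1): normal good (necessity).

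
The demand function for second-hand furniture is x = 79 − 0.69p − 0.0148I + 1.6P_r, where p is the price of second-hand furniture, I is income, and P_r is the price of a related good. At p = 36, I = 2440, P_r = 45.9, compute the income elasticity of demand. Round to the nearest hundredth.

-0.39

x = 79 − 0.69(36) − 0.0148(2440) + 1.6(45.9) = 79 − 24.84 − 36.112 + 73.44 = 91.488.
∂x/∂I = −0.0148, so E_I = -0.0148·(2440/91.488) ≈ -0.39.
E_I < 0: inferior good.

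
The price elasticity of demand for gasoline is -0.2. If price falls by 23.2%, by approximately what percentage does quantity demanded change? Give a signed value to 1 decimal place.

4.6

%ΔQ ≈ E × %ΔP = (-0.2) × (-23.2%) ≈ 4.6%.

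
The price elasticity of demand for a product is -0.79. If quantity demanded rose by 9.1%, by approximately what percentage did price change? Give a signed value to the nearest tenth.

%ΔQ ≈ E × %ΔP ⇒ %ΔP = %ΔQ / E = (9.1%)/(-0.79) ≈ -11.5%.

-11.5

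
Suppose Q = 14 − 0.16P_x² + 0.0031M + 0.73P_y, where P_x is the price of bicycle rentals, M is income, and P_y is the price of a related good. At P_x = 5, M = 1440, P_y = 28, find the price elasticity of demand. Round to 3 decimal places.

Evaluating quantity at (P_x, M, P_y) gives Q = 14 − 0.16(5)² + 0.0031(1440) + 0.73(28) = 14 − 4 + 4.464 + 20.44 = 34.904.
∂Q/∂P_x = −2·0.16·P_x = -1.6, so E_p = -1.6·(5/34.904) ≈ -0.229.
|E_p| < 1: demand is inelastic.

-0.229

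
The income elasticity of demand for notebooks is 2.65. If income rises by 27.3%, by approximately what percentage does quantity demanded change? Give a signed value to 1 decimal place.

72.3

%ΔQ ≈ E × %ΔI = (2.65) × (27.3%) ≈ 72.3%.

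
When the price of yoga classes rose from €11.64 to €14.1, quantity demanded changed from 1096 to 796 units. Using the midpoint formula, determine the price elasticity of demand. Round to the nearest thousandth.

-1.659

%ΔQ = (796 − 1096)/[(1096 + 796)/2] = -300/946 ≈ -0.3171.
%Δp = (14.1 − 11.64)/[(11.64 + 14.1)/2] = 2.46/12.87 ≈ 0.1911.
Arc elasticity E = %ΔQ/%Δp ≈ -0.3171/0.1911 ≈ -1.659.
|E| > 1: demand is elastic over this range.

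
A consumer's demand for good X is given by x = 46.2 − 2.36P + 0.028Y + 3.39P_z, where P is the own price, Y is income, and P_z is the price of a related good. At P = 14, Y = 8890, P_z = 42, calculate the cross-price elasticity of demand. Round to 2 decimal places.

0.35

Evaluating quantity at (P, Y, P_z) gives x = 46.2 − 2.36(14) + 0.028(8890) + 3.39(42) = 46.2 − 33.04 + 248.92 + 142.38 = 404.46.
∂x/∂P_z = +3.39, so E_xy = 3.39·(42/404.46) ≈ 0.35.
E_xy > 0: the goods are substitutes.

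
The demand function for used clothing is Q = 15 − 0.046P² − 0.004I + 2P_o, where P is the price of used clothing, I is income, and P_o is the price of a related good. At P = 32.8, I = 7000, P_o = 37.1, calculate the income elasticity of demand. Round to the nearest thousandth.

-2.391

Evaluating quantity at (P, I, P_o) gives Q = 15 − 0.046(32.8)² − 0.004(7000) + 2(37.1) = 15 − 49.4886 − 28 + 74.2 = 11.7114.
∂Q/∂I = −0.004, so E_I = -0.004·(7000/11.7114) ≈ -2.391.
E_I < 0: inferior good.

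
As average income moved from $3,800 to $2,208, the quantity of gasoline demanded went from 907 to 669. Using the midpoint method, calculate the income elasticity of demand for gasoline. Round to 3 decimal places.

0.570

%ΔQ = (669 − 907)/[(907+669)/2] = -238/788 ≈ -0.3020.
%ΔY = (2,208 − 3,800)/[(3,800+2,208)/2] = -1592/3004 ≈ -0.5300.
E_I = %ΔQ/%ΔY ≈ 0.570.
E_I ∈ (0,1): normal good (necessity).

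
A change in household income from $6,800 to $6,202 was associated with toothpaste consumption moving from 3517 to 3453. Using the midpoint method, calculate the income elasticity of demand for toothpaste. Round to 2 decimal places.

%ΔQ = (3453 − 3517)/[(3517+3453)/2] = -64/3485 ≈ -0.0184.
%ΔM = (6,202 − 6,800)/[(6,800+6,202)/2] = -598/6501 ≈ -0.0920.
E_I = %ΔQ/%ΔM ≈ 0.20.
E_I ∈ (0,1): normal good (necessity).

0.20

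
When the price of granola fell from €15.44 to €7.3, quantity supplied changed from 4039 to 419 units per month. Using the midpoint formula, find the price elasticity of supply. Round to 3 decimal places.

%Δq = (419 − 4039)/[(4039 + 419)/2] = -3620/2229 ≈ -1.6240.
%Δp = (7.3 − 15.44)/[(15.44 + 7.3)/2] = -8.14/11.37 ≈ -0.7159.
Arc elasticity E = %Δq/%Δp ≈ -1.6240/-0.7159 ≈ 2.268.
|E| > 1: supply is elastic over this range.

2.268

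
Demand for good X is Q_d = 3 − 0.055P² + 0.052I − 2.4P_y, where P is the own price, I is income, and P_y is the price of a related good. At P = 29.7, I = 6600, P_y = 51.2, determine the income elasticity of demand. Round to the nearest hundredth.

Q_d = 3 − 0.055(29.7)² + 0.052(6600) − 2.4(51.2) = 3 − 48.515 + 343.2 − 122.88 = 174.8051.
∂Q_d/∂I = +0.052, so E_I = 0.052·(6600/174.8051) ≈ 1.96.
E_I > 1: normal good (luxury).

1.96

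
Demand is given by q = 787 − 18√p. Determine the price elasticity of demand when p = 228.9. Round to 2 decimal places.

At p = 228.9, q = 514.6701.
dq/dp = −18/(2√p) = −18/(2·15.1294).
Point elasticity E = (dq/dp)·(p/q) = -0.5949 × 228.9/514.6701 ≈ -0.26.
|E| < 1, so demand is inelastic at this price.

-0.26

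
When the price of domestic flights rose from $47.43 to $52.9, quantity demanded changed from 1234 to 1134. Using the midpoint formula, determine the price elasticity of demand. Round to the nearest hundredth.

-0.77

%Δq = (1134 − 1234)/[(1234 + 1134)/2] = -100/1184 ≈ -0.0845.
%ΔP = (52.9 − 47.43)/[(47.43 + 52.9)/2] = 5.47/50.165 ≈ 0.1090.
Arc elasticity E = %Δq/%ΔP ≈ -0.0845/0.1090 ≈ -0.77.
|E| < 1: demand is inelastic over this range.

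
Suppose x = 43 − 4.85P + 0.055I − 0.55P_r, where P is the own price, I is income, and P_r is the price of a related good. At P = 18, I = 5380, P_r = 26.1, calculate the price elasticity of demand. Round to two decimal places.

-0.37

x = 43 − 4.85(18) + 0.055(5380) − 0.55(26.1) = 43 − 87.3 + 295.9 − 14.355 = 237.245.
∂x/∂P = −4.85, so E_p = (−4.85)·(18/237.245) ≈ -0.37.
|E_p| < 1: demand is inelastic.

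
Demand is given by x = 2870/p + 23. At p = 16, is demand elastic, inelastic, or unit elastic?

inelastic

At p = 16, x = 202.375.
dx/dp = −2870/p² = −11.2109.
Point elasticity E = (dx/dp)·(p/x) = -11.2109 × 16/202.375 ≈ -0.886.
|E| ≈ 0.886 < 1, so demand is inelastic.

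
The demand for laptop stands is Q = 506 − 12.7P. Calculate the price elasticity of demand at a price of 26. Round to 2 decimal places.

-1.88

At P = 26, Q = 175.8.
dQ/dP = −12.7.
Point elasticity E = (dQ/dP)·(P/Q) = -12.7 × 26/175.8 ≈ -1.88.
|E| > 1, so demand is elastic at this price.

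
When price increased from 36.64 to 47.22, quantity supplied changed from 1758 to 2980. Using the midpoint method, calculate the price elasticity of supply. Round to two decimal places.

%Δq = (2980 − 1758)/[(1758 + 2980)/2] = 1222/2369 ≈ 0.5158.
%ΔP = (47.22 − 36.64)/[(36.64 + 47.22)/2] = 10.58/41.93 ≈ 0.2523.
Arc elasticity E = %Δq/%ΔP ≈ 0.5158/0.2523 ≈ 2.04.
|E| > 1: supply is elastic over this range.

2.04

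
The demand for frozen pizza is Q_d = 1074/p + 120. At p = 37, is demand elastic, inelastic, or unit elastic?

At p = 37, Q_d = 149.027.
dQ_d/dp = −1074/p² = −0.7845.
Point elasticity E = (dQ_d/dp)·(p/Q_d) = -0.7845 × 37/149.027 ≈ -0.195.
|E| ≈ 0.195 < 1, so demand is inelastic.

inelastic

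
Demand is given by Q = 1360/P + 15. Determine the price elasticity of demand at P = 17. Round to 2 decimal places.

-0.84

At P = 17, Q = 95.
dQ/dP = −1360/P² = −4.7059.
Point elasticity E = (dQ/dP)·(P/Q) = -4.7059 × 17/95 ≈ -0.84.
|E| < 1, so demand is inelastic at this price.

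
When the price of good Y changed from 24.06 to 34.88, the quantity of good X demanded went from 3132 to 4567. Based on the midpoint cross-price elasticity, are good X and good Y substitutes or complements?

substitutes

%ΔQ_x = (4567 − 3132)/[(3132+4567)/2] = 1435/3849.5 ≈ 0.3728.
%ΔP_y = (34.88 − 24.06)/[(24.06+34.88)/2] ≈ 0.3672.
E_xy = 0.3728/0.3672 ≈ 1.015.
E_xy > 0, so the goods are substitutes.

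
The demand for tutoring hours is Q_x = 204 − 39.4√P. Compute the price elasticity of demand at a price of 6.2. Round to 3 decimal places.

At P = 6.2, Q_x = 105.8948.
dQ_x/dP = −39.4/(2√P) = −39.4/(2·2.49).
Point elasticity E = (dQ_x/dP)·(P/Q_x) = -7.9117 × 6.2/105.8948 ≈ -0.463.
|E| < 1, so demand is inelastic at this price.

-0.463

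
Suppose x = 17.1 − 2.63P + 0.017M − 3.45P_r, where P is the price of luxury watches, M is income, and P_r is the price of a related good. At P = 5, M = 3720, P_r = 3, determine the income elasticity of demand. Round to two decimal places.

First evaluate x: 17.1 − 2.63(5) + 0.017(3720) − 3.45(3) = 17.1 − 13.15 + 63.24 − 10.35 = 56.84.
∂x/∂M = +0.017, so E_I = 0.017·(3720/56.84) ≈ 1.11.
E_I > 1: normal good (luxury).

1.11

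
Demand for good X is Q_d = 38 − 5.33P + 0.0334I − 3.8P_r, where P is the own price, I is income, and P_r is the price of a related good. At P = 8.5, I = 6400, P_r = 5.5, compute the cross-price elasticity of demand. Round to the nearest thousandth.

Evaluating quantity at (P, I, P_r) gives Q_d = 38 − 5.33(8.5) + 0.0334(6400) − 3.8(5.5) = 38 − 45.305 + 213.76 − 20.9 = 185.555.
∂Q_d/∂P_r = −3.8, so E_xy = -3.8·(5.5/185.555) ≈ -0.113.
E_xy < 0: the goods are complements.

-0.113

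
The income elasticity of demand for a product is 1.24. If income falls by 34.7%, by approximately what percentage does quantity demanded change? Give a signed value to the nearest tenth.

-43.0

%ΔQ ≈ E × %ΔI = (1.24) × (-34.7%) ≈ -43.0%.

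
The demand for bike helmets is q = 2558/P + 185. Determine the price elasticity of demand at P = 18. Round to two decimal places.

At P = 18, q = 327.1111.
dq/dP = −2558/P² = −7.8951.
Point elasticity E = (dq/dP)·(P/q) = -7.8951 × 18/327.1111 ≈ -0.43.
|E| < 1, so demand is inelastic at this price.

-0.43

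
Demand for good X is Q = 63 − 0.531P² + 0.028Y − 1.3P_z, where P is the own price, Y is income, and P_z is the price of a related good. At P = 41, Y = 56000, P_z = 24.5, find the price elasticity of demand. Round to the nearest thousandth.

Evaluating quantity at (P, Y, P_z) gives Q = 63 − 0.531(41)² + 0.028(56000) − 1.3(24.5) = 63 − 892.611 + 1568 − 31.85 = 706.539.
∂Q/∂P = −2·0.531·P = -43.542, so E_p = -43.542·(41/706.539) ≈ -2.527.
|E_p| > 1: demand is elastic.

-2.527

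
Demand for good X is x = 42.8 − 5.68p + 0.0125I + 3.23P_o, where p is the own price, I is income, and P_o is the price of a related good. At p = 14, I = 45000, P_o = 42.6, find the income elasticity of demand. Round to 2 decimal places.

First evaluate x: 42.8 − 5.68(14) + 0.0125(45000) + 3.23(42.6) = 42.8 − 79.52 + 562.5 + 137.598 = 663.378.
∂x/∂I = +0.0125, so E_I = 0.0125·(45000/663.378) ≈ 0.85.
E_I ∈ (0,1): normal good (necessity).

0.85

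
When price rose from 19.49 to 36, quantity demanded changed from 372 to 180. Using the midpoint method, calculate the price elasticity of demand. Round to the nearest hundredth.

-1.17

%Δq = (180 − 372)/[(372 + 180)/2] = -192/276 ≈ -0.6957.
%Δp = (36 − 19.49)/[(19.49 + 36)/2] = 16.51/27.745 ≈ 0.5951.
Arc elasticity E = %Δq/%Δp ≈ -0.6957/0.5951 ≈ -1.17.
|E| > 1: demand is elastic over this range.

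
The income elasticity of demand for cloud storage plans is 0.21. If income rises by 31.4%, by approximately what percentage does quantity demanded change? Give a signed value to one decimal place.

6.6

%ΔQ ≈ E × %ΔI = (0.21) × (31.4%) ≈ 6.6%.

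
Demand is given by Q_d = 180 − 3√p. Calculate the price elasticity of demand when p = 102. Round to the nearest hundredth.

-0.10

At p = 102, Q_d = 149.7015.
dQ_d/dp = −3/(2√p) = −3/(2·10.0995).
Point elasticity E = (dQ_d/dp)·(p/Q_d) = -0.1485 × 102/149.7015 ≈ -0.10.
|E| < 1, so demand is inelastic at this price.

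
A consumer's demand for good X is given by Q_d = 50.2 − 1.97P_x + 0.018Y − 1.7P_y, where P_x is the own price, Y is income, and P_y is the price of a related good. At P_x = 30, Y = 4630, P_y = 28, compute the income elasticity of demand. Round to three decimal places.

3.105

Substituting, Q_d = 50.2 − 1.97(30) + 0.018(4630) − 1.7(28) = 50.2 − 59.1 + 83.34 − 47.6 = 26.84.
∂Q_d/∂Y = +0.018, so E_I = 0.018·(4630/26.84) ≈ 3.105.
E_I > 1: normal good (luxury).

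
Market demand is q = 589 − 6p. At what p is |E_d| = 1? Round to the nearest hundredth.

For linear demand q = a − bp, E = −bp/(a − bp). |E| = 1 ⇒ bp = a − bp ⇒ p = a/(2b).
p = 589/(2·6) ≈ 49.08.

49.08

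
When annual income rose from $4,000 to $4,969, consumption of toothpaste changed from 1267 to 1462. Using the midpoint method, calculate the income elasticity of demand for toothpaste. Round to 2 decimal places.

0.66

%ΔQ = (1462 − 1267)/[(1267+1462)/2] = 195/1364.5 ≈ 0.1429.
%ΔM = (4,969 − 4,000)/[(4,000+4,969)/2] = 969/4484.5 ≈ 0.2161.
E_I = %ΔQ/%ΔM ≈ 0.66.
E_I ∈ (0,1): normal good (necessity).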